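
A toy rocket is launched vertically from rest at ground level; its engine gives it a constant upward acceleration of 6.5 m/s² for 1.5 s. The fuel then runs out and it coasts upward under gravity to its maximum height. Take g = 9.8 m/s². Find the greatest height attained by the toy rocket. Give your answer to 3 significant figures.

12.2 m

Phase 1 (powered ascent): v₀ = 0 m/s, a = 6.5 m/s².
v = v₀ + at = 0 + (6.5)(1.5) = 9.75 m/s
Δx = v₀t + ½at² = 0·1.5 + 0.5·6.5·1.5² = 7.31 m

Phase 2 (coasting upward): v₀ = 9.75 m/s, a = -9.8 m/s².
v = v₀ + at → t = (0 − 9.75) / -9.8 = 0.995 s
v² = v₀² + 2aΔx → Δx = (0² − 9.75²)/(2·-9.8) = 4.85 m
Maximum height = 7.31 + 4.85 = 12.2 m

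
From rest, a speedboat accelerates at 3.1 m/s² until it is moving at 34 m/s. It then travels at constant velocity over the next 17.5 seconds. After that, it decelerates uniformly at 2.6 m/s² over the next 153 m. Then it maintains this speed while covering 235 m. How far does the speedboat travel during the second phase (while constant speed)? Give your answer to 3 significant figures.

Phase 1 (accelerating): v₀ = 0 m/s, a = 3.1 m/s².
v = v₀ + at → t = (34 − 0) / 3.1 = 11.0 s
v² = v₀² + 2aΔx → Δx = (34² − 0²)/(2·3.1) = 186 m

Phase 2 (constant speed): v₀ = 34.0 m/s, a = 0 m/s².
v = v₀ + at = 34.0 + (0)(17.5) = 34.0 m/s
Δx = v₀t + ½at² = 34.0·17.5 + 0.5·0·17.5² = 595 m
Distance in phase 2 = 595 m

595 m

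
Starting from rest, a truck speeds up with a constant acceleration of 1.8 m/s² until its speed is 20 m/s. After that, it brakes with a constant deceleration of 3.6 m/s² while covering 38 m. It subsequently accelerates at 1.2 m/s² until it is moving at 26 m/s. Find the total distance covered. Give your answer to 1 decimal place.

378.1 m

Phase 1 (accelerating): v₀ = 0 m/s, a = 1.8 m/s².
v = v₀ + at → t = (20 − 0) / 1.8 = 11.1 s
v² = v₀² + 2aΔx → Δx = (20² − 0²)/(2·1.8) = 111 m

Phase 2 (decelerating): v₀ = 20.0 m/s, a = -3.6 m/s².
v² = v₀² + 2aΔx = 20.0² + 2·-3.6·38 = 126 → v = 11.2 m/s
t = (v − v₀)/a = (11.2 − 20.0)/-3.6 = 2.43 s

Phase 3 (accelerating): v₀ = 11.2 m/s, a = 1.2 m/s².
v = v₀ + at → t = (26 − 11.2) / 1.2 = 12.3 s
v² = v₀² + 2aΔx → Δx = (26² − 11.2²)/(2·1.2) = 229 m
Total distance = 111 + 38.0 + 229 = 378 m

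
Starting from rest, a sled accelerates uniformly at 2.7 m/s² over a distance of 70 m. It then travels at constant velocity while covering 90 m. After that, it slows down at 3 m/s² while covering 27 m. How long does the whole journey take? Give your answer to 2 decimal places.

Phase 1 (accelerating): v₀ = 0 m/s, a = 2.7 m/s².
v² = v₀² + 2aΔx = 0² + 2·2.7·70 = 378 → v = 19.4 m/s
t = (v − v₀)/a = (19.4 − 0)/2.7 = 7.20 s

Phase 2 (constant speed): v₀ = 19.4 m/s, a = 0 m/s².
Constant speed: t = d/v = 90/19.4 = 4.63 s

Phase 3 (decelerating): v₀ = 19.4 m/s, a = -3 m/s².
v² = v₀² + 2aΔx = 19.4² + 2·-3·27 = 216 → v = 14.7 m/s
t = (v − v₀)/a = (14.7 − 19.4)/-3 = 1.58 s
Total time = 7.20 + 4.63 + 1.58 = 13.4 s

13.41 s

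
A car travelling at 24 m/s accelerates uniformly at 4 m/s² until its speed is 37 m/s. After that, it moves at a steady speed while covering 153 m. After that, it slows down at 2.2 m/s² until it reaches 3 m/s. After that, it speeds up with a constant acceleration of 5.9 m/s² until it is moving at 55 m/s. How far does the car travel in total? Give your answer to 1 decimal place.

Phase 1 (accelerating): v₀ = 24.0 m/s, a = 4 m/s².
v = v₀ + at → t = (37 − 24.0) / 4 = 3.25 s
v² = v₀² + 2aΔx → Δx = (37² − 24.0²)/(2·4) = 99.1 m

Phase 2 (constant speed): v₀ = 37.0 m/s, a = 0 m/s².
Constant speed: t = d/v = 153/37.0 = 4.14 s

Phase 3 (decelerating): v₀ = 37.0 m/s, a = -2.2 m/s².
v = v₀ + at → t = (3 − 37.0) / -2.2 = 15.5 s
v² = v₀² + 2aΔx → Δx = (3² − 37.0²)/(2·-2.2) = 309 m

Phase 4 (accelerating): v₀ = 3.00 m/s, a = 5.9 m/s².
v = v₀ + at → t = (55 − 3.00) / 5.9 = 8.81 s
v² = v₀² + 2aΔx → Δx = (55² − 3.00²)/(2·5.9) = 256 m
Total distance = 99.1 + 153 + 309 + 256 = 817 m

816.8 m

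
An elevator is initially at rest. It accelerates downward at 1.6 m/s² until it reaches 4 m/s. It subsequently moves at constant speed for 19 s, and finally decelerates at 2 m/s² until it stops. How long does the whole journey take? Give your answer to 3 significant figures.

23.5 s

Phase 1 (accelerating): v₀ = 0 m/s, a = 1.6 m/s².
v = v₀ + at → t = (4 − 0) / 1.6 = 2.50 s
v² = v₀² + 2aΔx → Δx = (4² − 0²)/(2·1.6) = 5.00 m

Phase 2 (constant speed): v₀ = 4.00 m/s, a = 0 m/s².
v = v₀ + at = 4.00 + (0)(19) = 4.00 m/s
Δx = v₀t + ½at² = 4.00·19 + 0.5·0·19² = 76.0 m

Phase 3 (decelerating): v₀ = 4.00 m/s, a = -2 m/s².
v = v₀ + at → t = (0 − 4.00) / -2 = 2.00 s
v² = v₀² + 2aΔx → Δx = (0² − 4.00²)/(2·-2) = 4.00 m
Total time = 2.50 + 19.0 + 2.00 = 23.5 s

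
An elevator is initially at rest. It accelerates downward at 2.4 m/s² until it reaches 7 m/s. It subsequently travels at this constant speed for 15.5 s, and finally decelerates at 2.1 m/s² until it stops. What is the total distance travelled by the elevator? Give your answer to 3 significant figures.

Phase 1 (accelerating): v₀ = 0 m/s, a = 2.4 m/s².
v = v₀ + at → t = (7 − 0) / 2.4 = 2.92 s
v² = v₀² + 2aΔx → Δx = (7² − 0²)/(2·2.4) = 10.2 m

Phase 2 (constant speed): v₀ = 7.00 m/s, a = 0 m/s².
v = v₀ + at = 7.00 + (0)(15.5) = 7.00 m/s
Δx = v₀t + ½at² = 7.00·15.5 + 0.5·0·15.5² = 108 m

Phase 3 (decelerating): v₀ = 7.00 m/s, a = -2.1 m/s².
v = v₀ + at → t = (0 − 7.00) / -2.1 = 3.33 s
v² = v₀² + 2aΔx → Δx = (0² − 7.00²)/(2·-2.1) = 11.7 m
Total distance = 10.2 + 108 + 11.7 = 130 m

130 m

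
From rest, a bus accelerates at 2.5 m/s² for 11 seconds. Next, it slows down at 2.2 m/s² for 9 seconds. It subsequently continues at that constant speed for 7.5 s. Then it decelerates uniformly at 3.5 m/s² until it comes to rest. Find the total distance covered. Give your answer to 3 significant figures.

Phase 1 (accelerating): v₀ = 0 m/s, a = 2.5 m/s².
v = v₀ + at = 0 + (2.5)(11) = 27.5 m/s
Δx = v₀t + ½at² = 0·11 + 0.5·2.5·11² = 151 m

Phase 2 (decelerating): v₀ = 27.5 m/s, a = -2.2 m/s².
v = v₀ + at = 27.5 + (-2.2)(9) = 7.70 m/s
Δx = v₀t + ½at² = 27.5·9 + 0.5·-2.2·9² = 158 m

Phase 3 (constant speed): v₀ = 7.70 m/s, a = 0 m/s².
v = v₀ + at = 7.70 + (0)(7.5) = 7.70 m/s
Δx = v₀t + ½at² = 7.70·7.5 + 0.5·0·7.5² = 57.7 m

Phase 4 (decelerating): v₀ = 7.70 m/s, a = -3.5 m/s².
v = v₀ + at → t = (0 − 7.70) / -3.5 = 2.20 s
v² = v₀² + 2aΔx → Δx = (0² − 7.70²)/(2·-3.5) = 8.47 m
Total distance = 151 + 158 + 57.7 + 8.47 = 376 m

376 m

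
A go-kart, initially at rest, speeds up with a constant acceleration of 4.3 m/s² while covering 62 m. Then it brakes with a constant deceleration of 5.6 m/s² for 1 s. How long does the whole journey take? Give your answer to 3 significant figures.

Phase 1 (accelerating): v₀ = 0 m/s, a = 4.3 m/s².
v² = v₀² + 2aΔx = 0² + 2·4.3·62 = 533 → v = 23.1 m/s
t = (v − v₀)/a = (23.1 − 0)/4.3 = 5.37 s

Phase 2 (decelerating): v₀ = 23.1 m/s, a = -5.6 m/s².
v = v₀ + at = 23.1 + (-5.6)(1) = 17.5 m/s
Δx = v₀t + ½at² = 23.1·1 + 0.5·-5.6·1² = 20.3 m
Total time = 5.37 + 1.00 = 6.37 s

6.37 s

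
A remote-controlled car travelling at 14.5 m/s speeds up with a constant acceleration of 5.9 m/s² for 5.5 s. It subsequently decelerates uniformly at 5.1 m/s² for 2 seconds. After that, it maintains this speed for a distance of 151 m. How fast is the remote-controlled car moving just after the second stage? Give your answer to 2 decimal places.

Phase 1 (accelerating): v₀ = 14.5 m/s, a = 5.9 m/s².
v = v₀ + at = 14.5 + (5.9)(5.5) = 47.0 m/s
Δx = v₀t + ½at² = 14.5·5.5 + 0.5·5.9·5.5² = 169 m

Phase 2 (decelerating): v₀ = 47.0 m/s, a = -5.1 m/s².
v = v₀ + at = 47.0 + (-5.1)(2) = 36.8 m/s
Δx = v₀t + ½at² = 47.0·2 + 0.5·-5.1·2² = 83.7 m
Speed at end of phase 2 = 36.8 m/s

36.75 m/s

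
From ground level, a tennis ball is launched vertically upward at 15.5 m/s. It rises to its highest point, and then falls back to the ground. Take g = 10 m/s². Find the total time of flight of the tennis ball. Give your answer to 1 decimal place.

3.1 s

Phase 1 (rising): v₀ = 15.5 m/s, a = -10 m/s².
v = v₀ + at → t = (0 − 15.5) / -10 = 1.55 s
v² = v₀² + 2aΔx → Δx = (0² − 15.5²)/(2·-10) = 12.0 m

Phase 2 (falling): v₀ = 0 m/s, a = -10 m/s².
Falls 12.0 m from rest: t = √(2·12.0/10) = 1.55 s; v = g·t = 15.5 m/s.
Total time = 1.55 + 1.55 = 3.10 s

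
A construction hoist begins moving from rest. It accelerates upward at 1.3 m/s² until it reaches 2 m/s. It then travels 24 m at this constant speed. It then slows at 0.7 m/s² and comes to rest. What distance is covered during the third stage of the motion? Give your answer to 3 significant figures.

2.86 m

Phase 1 (accelerating): v₀ = 0 m/s, a = 1.3 m/s².
v = v₀ + at → t = (2 − 0) / 1.3 = 1.54 s
v² = v₀² + 2aΔx → Δx = (2² − 0²)/(2·1.3) = 1.54 m

Phase 2 (constant speed): v₀ = 2.00 m/s, a = 0 m/s².
Constant speed: t = d/v = 24/2.00 = 12.0 s

Phase 3 (decelerating): v₀ = 2.00 m/s, a = -0.7 m/s².
v = v₀ + at → t = (0 − 2.00) / -0.7 = 2.86 s
v² = v₀² + 2aΔx → Δx = (0² − 2.00²)/(2·-0.7) = 2.86 m
Distance in phase 3 = 2.86 m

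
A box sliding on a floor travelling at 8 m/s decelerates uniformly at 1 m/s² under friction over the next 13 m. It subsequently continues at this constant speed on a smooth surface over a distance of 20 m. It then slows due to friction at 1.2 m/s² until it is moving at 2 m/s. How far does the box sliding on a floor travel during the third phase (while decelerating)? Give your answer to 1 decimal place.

14.2 m

Phase 1 (decelerating): v₀ = 8.00 m/s, a = -1 m/s².
v² = v₀² + 2aΔx = 8.00² + 2·-1·13 = 38.0 → v = 6.16 m/s
t = (v − v₀)/a = (6.16 − 8.00)/-1 = 1.84 s

Phase 2 (constant speed): v₀ = 6.16 m/s, a = 0 m/s².
Constant speed: t = d/v = 20/6.16 = 3.24 s

Phase 3 (decelerating): v₀ = 6.16 m/s, a = -1.2 m/s².
v = v₀ + at → t = (2 − 6.16) / -1.2 = 3.47 s
v² = v₀² + 2aΔx → Δx = (2² − 6.16²)/(2·-1.2) = 14.2 m
Distance in phase 3 = 14.2 m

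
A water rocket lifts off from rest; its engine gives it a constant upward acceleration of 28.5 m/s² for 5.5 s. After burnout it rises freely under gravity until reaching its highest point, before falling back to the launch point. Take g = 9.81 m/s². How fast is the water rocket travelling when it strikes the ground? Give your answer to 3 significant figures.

182 m/s

Phase 1 (powered ascent): v₀ = 0 m/s, a = 28.5 m/s².
v = v₀ + at = 0 + (28.5)(5.5) = 157 m/s
Δx = v₀t + ½at² = 0·5.5 + 0.5·28.5·5.5² = 431 m

Phase 2 (coasting upward): v₀ = 157 m/s, a = -9.81 m/s².
v = v₀ + at → t = (0 − 157) / -9.81 = 16.0 s
v² = v₀² + 2aΔx → Δx = (0² − 157²)/(2·-9.81) = 1250 m

Phase 3 (free fall): v₀ = 0 m/s, a = -9.81 m/s².
Falls 1680 m from rest: t = √(2·1680/9.81) = 18.5 s; v = g·t = 182 m/s.
Impact speed = 182 m/s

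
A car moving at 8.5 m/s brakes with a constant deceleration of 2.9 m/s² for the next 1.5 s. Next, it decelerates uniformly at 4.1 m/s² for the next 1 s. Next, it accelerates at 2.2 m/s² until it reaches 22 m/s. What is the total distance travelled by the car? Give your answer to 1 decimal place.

121.6 m

Phase 1 (decelerating): v₀ = 8.50 m/s, a = -2.9 m/s².
v = v₀ + at = 8.50 + (-2.9)(1.5) = 4.15 m/s
Δx = v₀t + ½at² = 8.50·1.5 + 0.5·-2.9·1.5² = 9.49 m

Phase 2 (decelerating): v₀ = 4.15 m/s, a = -4.1 m/s².
v = v₀ + at = 4.15 + (-4.1)(1) = 0.0500 m/s
Δx = v₀t + ½at² = 4.15·1 + 0.5·-4.1·1² = 2.10 m

Phase 3 (accelerating): v₀ = 0.0500 m/s, a = 2.2 m/s².
v = v₀ + at → t = (22 − 0.0500) / 2.2 = 9.98 s
v² = v₀² + 2aΔx → Δx = (22² − 0.0500²)/(2·2.2) = 110 m
Total distance = 9.49 + 2.10 + 110 = 122 m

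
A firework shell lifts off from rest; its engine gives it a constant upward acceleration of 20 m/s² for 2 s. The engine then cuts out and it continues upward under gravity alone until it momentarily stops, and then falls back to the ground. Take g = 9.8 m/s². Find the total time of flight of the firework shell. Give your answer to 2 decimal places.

Phase 1 (powered ascent): v₀ = 0 m/s, a = 20 m/s².
v = v₀ + at = 0 + (20)(2) = 40.0 m/s
Δx = v₀t + ½at² = 0·2 + 0.5·20·2² = 40.0 m

Phase 2 (coasting upward): v₀ = 40.0 m/s, a = -9.8 m/s².
v = v₀ + at → t = (0 − 40.0) / -9.8 = 4.08 s
v² = v₀² + 2aΔx → Δx = (0² − 40.0²)/(2·-9.8) = 81.6 m

Phase 3 (free fall): v₀ = 0 m/s, a = -9.8 m/s².
Falls 122 m from rest: t = √(2·122/9.8) = 4.98 s; v = g·t = 48.8 m/s.
Total time = 2.00 + 4.08 + 4.98 = 11.1 s

11.06 s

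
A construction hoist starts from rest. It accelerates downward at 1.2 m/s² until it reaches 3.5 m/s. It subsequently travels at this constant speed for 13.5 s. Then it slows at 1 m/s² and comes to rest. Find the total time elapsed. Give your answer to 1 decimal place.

19.9 s

Phase 1 (accelerating): v₀ = 0 m/s, a = 1.2 m/s².
v = v₀ + at → t = (3.5 − 0) / 1.2 = 2.92 s
v² = v₀² + 2aΔx → Δx = (3.5² − 0²)/(2·1.2) = 5.10 m

Phase 2 (constant speed): v₀ = 3.50 m/s, a = 0 m/s².
v = v₀ + at = 3.50 + (0)(13.5) = 3.50 m/s
Δx = v₀t + ½at² = 3.50·13.5 + 0.5·0·13.5² = 47.2 m

Phase 3 (decelerating): v₀ = 3.50 m/s, a = -1 m/s².
v = v₀ + at → t = (0 − 3.50) / -1 = 3.50 s
v² = v₀² + 2aΔx → Δx = (0² − 3.50²)/(2·-1) = 6.12 m
Total time = 2.92 + 13.5 + 3.50 = 19.9 s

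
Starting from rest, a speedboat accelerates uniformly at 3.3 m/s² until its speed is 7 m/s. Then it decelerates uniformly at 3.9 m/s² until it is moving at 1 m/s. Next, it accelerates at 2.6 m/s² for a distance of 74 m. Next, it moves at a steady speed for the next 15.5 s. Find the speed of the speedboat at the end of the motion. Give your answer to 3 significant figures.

19.6 m/s

Phase 1 (accelerating): v₀ = 0 m/s, a = 3.3 m/s².
v = v₀ + at → t = (7 − 0) / 3.3 = 2.12 s
v² = v₀² + 2aΔx → Δx = (7² − 0²)/(2·3.3) = 7.42 m

Phase 2 (decelerating): v₀ = 7.00 m/s, a = -3.9 m/s².
v = v₀ + at → t = (1 − 7.00) / -3.9 = 1.54 s
v² = v₀² + 2aΔx → Δx = (1² − 7.00²)/(2·-3.9) = 6.15 m

Phase 3 (accelerating): v₀ = 1.00 m/s, a = 2.6 m/s².
v² = v₀² + 2aΔx = 1.00² + 2·2.6·74 = 386 → v = 19.6 m/s
t = (v − v₀)/a = (19.6 − 1.00)/2.6 = 7.17 s

Phase 4 (constant speed): v₀ = 19.6 m/s, a = 0 m/s².
v = v₀ + at = 19.6 + (0)(15.5) = 19.6 m/s
Δx = v₀t + ½at² = 19.6·15.5 + 0.5·0·15.5² = 304 m
Final speed = 19.6 m/s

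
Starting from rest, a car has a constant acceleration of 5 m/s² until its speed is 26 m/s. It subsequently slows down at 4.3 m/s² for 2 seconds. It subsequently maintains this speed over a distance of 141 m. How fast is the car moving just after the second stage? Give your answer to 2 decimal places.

17.40 m/s

Phase 1 (accelerating): v₀ = 0 m/s, a = 5 m/s².
v = v₀ + at → t = (26 − 0) / 5 = 5.20 s
v² = v₀² + 2aΔx → Δx = (26² − 0²)/(2·5) = 67.6 m

Phase 2 (decelerating): v₀ = 26.0 m/s, a = -4.3 m/s².
v = v₀ + at = 26.0 + (-4.3)(2) = 17.4 m/s
Δx = v₀t + ½at² = 26.0·2 + 0.5·-4.3·2² = 43.4 m
Speed at end of phase 2 = 17.4 m/s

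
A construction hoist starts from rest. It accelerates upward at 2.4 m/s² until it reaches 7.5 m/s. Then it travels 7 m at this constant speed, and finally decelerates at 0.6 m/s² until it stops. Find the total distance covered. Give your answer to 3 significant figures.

65.6 m

Phase 1 (accelerating): v₀ = 0 m/s, a = 2.4 m/s².
v = v₀ + at → t = (7.5 − 0) / 2.4 = 3.12 s
v² = v₀² + 2aΔx → Δx = (7.5² − 0²)/(2·2.4) = 11.7 m

Phase 2 (constant speed): v₀ = 7.50 m/s, a = 0 m/s².
Constant speed: t = d/v = 7/7.50 = 0.933 s

Phase 3 (decelerating): v₀ = 7.50 m/s, a = -0.6 m/s².
v = v₀ + at → t = (0 − 7.50) / -0.6 = 12.5 s
v² = v₀² + 2aΔx → Δx = (0² − 7.50²)/(2·-0.6) = 46.9 m
Total distance = 11.7 + 7.00 + 46.9 = 65.6 m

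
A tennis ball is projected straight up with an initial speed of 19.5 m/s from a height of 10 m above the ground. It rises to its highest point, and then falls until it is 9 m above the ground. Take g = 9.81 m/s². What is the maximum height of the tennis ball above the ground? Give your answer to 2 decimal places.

Phase 1 (rising): v₀ = 19.5 m/s, a = -9.81 m/s².
v = v₀ + at → t = (0 − 19.5) / -9.81 = 1.99 s
v² = v₀² + 2aΔx → Δx = (0² − 19.5²)/(2·-9.81) = 19.4 m
Maximum height = 10 + 19.4 = 29.4 m

29.38 m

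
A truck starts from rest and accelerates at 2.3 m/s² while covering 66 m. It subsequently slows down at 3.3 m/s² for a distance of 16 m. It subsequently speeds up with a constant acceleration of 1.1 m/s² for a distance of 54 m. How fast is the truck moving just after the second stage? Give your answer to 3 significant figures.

14.1 m/s

Phase 1 (accelerating): v₀ = 0 m/s, a = 2.3 m/s².
v² = v₀² + 2aΔx = 0² + 2·2.3·66 = 304 → v = 17.4 m/s
t = (v − v₀)/a = (17.4 − 0)/2.3 = 7.58 s

Phase 2 (decelerating): v₀ = 17.4 m/s, a = -3.3 m/s².
v² = v₀² + 2aΔx = 17.4² + 2·-3.3·16 = 198 → v = 14.1 m/s
t = (v − v₀)/a = (14.1 − 17.4)/-3.3 = 1.02 s
Speed at end of phase 2 = 14.1 m/s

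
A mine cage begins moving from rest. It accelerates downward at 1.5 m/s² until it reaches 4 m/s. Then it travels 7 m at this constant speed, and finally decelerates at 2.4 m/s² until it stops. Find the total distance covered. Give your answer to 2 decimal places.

Phase 1 (accelerating): v₀ = 0 m/s, a = 1.5 m/s².
v = v₀ + at → t = (4 − 0) / 1.5 = 2.67 s
v² = v₀² + 2aΔx → Δx = (4² − 0²)/(2·1.5) = 5.33 m

Phase 2 (constant speed): v₀ = 4.00 m/s, a = 0 m/s².
Constant speed: t = d/v = 7/4.00 = 1.75 s

Phase 3 (decelerating): v₀ = 4.00 m/s, a = -2.4 m/s².
v = v₀ + at → t = (0 − 4.00) / -2.4 = 1.67 s
v² = v₀² + 2aΔx → Δx = (0² − 4.00²)/(2·-2.4) = 3.33 m
Total distance = 5.33 + 7.00 + 3.33 = 15.7 m

15.67 m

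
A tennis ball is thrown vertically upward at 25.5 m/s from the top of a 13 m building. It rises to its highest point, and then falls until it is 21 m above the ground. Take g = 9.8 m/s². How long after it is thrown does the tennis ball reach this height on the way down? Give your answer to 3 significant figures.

4.87 s

Phase 1 (rising): v₀ = 25.5 m/s, a = -9.8 m/s².
v = v₀ + at → t = (0 − 25.5) / -9.8 = 2.60 s
v² = v₀² + 2aΔx → Δx = (0² − 25.5²)/(2·-9.8) = 33.2 m

Phase 2 (falling): v₀ = 0 m/s, a = -9.8 m/s².
Falls 25.2 m from rest: t = √(2·25.2/9.8) = 2.27 s; v = g·t = 22.2 m/s.
Total time = 2.60 + 2.27 = 4.87 s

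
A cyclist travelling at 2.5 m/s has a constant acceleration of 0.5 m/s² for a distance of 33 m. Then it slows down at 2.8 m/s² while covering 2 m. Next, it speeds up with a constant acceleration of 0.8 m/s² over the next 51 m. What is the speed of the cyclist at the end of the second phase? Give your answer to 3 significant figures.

Phase 1 (accelerating): v₀ = 2.50 m/s, a = 0.5 m/s².
v² = v₀² + 2aΔx = 2.50² + 2·0.5·33 = 39.2 → v = 6.26 m/s
t = (v − v₀)/a = (6.26 − 2.50)/0.5 = 7.53 s

Phase 2 (decelerating): v₀ = 6.26 m/s, a = -2.8 m/s².
v² = v₀² + 2aΔx = 6.26² + 2·-2.8·2 = 28.1 → v = 5.30 m/s
t = (v − v₀)/a = (5.30 − 6.26)/-2.8 = 0.346 s
Speed at end of phase 2 = 5.30 m/s

5.30 m/s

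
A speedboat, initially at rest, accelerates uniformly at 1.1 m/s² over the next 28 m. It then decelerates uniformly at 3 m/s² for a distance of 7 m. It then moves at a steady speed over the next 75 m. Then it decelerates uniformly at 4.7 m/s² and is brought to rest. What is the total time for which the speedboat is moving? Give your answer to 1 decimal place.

Phase 1 (accelerating): v₀ = 0 m/s, a = 1.1 m/s².
v² = v₀² + 2aΔx = 0² + 2·1.1·28 = 61.6 → v = 7.85 m/s
t = (v − v₀)/a = (7.85 − 0)/1.1 = 7.14 s

Phase 2 (decelerating): v₀ = 7.85 m/s, a = -3 m/s².
v² = v₀² + 2aΔx = 7.85² + 2·-3·7 = 19.6 → v = 4.43 m/s
t = (v − v₀)/a = (4.43 − 7.85)/-3 = 1.14 s

Phase 3 (constant speed): v₀ = 4.43 m/s, a = 0 m/s².
Constant speed: t = d/v = 75/4.43 = 16.9 s

Phase 4 (decelerating): v₀ = 4.43 m/s, a = -4.7 m/s².
v = v₀ + at → t = (0 − 4.43) / -4.7 = 0.942 s
v² = v₀² + 2aΔx → Δx = (0² − 4.43²)/(2·-4.7) = 2.09 m
Total time = 7.14 + 1.14 + 16.9 + 0.942 = 26.2 s

26.2 s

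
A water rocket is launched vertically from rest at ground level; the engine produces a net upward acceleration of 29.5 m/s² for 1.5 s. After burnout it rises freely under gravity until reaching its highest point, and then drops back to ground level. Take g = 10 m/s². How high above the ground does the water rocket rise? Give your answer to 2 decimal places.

Phase 1 (powered ascent): v₀ = 0 m/s, a = 29.5 m/s².
v = v₀ + at = 0 + (29.5)(1.5) = 44.2 m/s
Δx = v₀t + ½at² = 0·1.5 + 0.5·29.5·1.5² = 33.2 m

Phase 2 (coasting upward): v₀ = 44.2 m/s, a = -10 m/s².
v = v₀ + at → t = (0 − 44.2) / -10 = 4.42 s
v² = v₀² + 2aΔx → Δx = (0² − 44.2²)/(2·-10) = 97.9 m
Maximum height = 33.2 + 97.9 = 131 m

131.09 m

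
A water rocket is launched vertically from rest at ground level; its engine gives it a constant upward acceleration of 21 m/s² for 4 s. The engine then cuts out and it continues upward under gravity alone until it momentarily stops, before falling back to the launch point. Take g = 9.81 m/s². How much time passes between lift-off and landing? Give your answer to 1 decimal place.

22.9 s

Phase 1 (powered ascent): v₀ = 0 m/s, a = 21 m/s².
v = v₀ + at = 0 + (21)(4) = 84.0 m/s
Δx = v₀t + ½at² = 0·4 + 0.5·21·4² = 168 m

Phase 2 (coasting upward): v₀ = 84.0 m/s, a = -9.81 m/s².
v = v₀ + at → t = (0 − 84.0) / -9.81 = 8.56 s
v² = v₀² + 2aΔx → Δx = (0² − 84.0²)/(2·-9.81) = 360 m

Phase 3 (free fall): v₀ = 0 m/s, a = -9.81 m/s².
Falls 528 m from rest: t = √(2·528/9.81) = 10.4 s; v = g·t = 102 m/s.
Total time = 4.00 + 8.56 + 10.4 = 22.9 s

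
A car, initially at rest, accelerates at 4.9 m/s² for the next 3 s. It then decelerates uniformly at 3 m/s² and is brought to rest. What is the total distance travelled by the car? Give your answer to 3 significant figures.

58.1 m

Phase 1 (accelerating): v₀ = 0 m/s, a = 4.9 m/s².
v = v₀ + at = 0 + (4.9)(3) = 14.7 m/s
Δx = v₀t + ½at² = 0·3 + 0.5·4.9·3² = 22.1 m

Phase 2 (decelerating): v₀ = 14.7 m/s, a = -3 m/s².
v = v₀ + at → t = (0 − 14.7) / -3 = 4.90 s
v² = v₀² + 2aΔx → Δx = (0² − 14.7²)/(2·-3) = 36.0 m
Total distance = 22.1 + 36.0 = 58.1 m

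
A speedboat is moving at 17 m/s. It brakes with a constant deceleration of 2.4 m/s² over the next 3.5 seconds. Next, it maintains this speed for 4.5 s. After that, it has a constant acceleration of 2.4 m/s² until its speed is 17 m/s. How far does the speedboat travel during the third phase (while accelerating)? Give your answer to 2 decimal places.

44.80 m

Phase 1 (decelerating): v₀ = 17.0 m/s, a = -2.4 m/s².
v = v₀ + at = 17.0 + (-2.4)(3.5) = 8.60 m/s
Δx = v₀t + ½at² = 17.0·3.5 + 0.5·-2.4·3.5² = 44.8 m

Phase 2 (constant speed): v₀ = 8.60 m/s, a = 0 m/s².
v = v₀ + at = 8.60 + (0)(4.5) = 8.60 m/s
Δx = v₀t + ½at² = 8.60·4.5 + 0.5·0·4.5² = 38.7 m

Phase 3 (accelerating): v₀ = 8.60 m/s, a = 2.4 m/s².
v = v₀ + at → t = (17 − 8.60) / 2.4 = 3.50 s
v² = v₀² + 2aΔx → Δx = (17² − 8.60²)/(2·2.4) = 44.8 m
Distance in phase 3 = 44.8 m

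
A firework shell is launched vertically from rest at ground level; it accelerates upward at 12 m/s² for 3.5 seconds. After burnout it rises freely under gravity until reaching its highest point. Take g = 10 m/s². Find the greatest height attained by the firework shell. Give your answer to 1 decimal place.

Phase 1 (powered ascent): v₀ = 0 m/s, a = 12 m/s².
v = v₀ + at = 0 + (12)(3.5) = 42.0 m/s
Δx = v₀t + ½at² = 0·3.5 + 0.5·12·3.5² = 73.5 m

Phase 2 (coasting upward): v₀ = 42.0 m/s, a = -10 m/s².
v = v₀ + at → t = (0 − 42.0) / -10 = 4.20 s
v² = v₀² + 2aΔx → Δx = (0² − 42.0²)/(2·-10) = 88.2 m
Maximum height = 73.5 + 88.2 = 162 m

161.7 m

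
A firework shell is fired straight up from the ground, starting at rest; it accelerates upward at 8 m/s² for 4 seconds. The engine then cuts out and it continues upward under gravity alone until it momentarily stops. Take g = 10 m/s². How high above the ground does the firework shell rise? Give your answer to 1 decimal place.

115.2 m

Phase 1 (powered ascent): v₀ = 0 m/s, a = 8 m/s².
v = v₀ + at = 0 + (8)(4) = 32.0 m/s
Δx = v₀t + ½at² = 0·4 + 0.5·8·4² = 64.0 m

Phase 2 (coasting upward): v₀ = 32.0 m/s, a = -10 m/s².
v = v₀ + at → t = (0 − 32.0) / -10 = 3.20 s
v² = v₀² + 2aΔx → Δx = (0² − 32.0²)/(2·-10) = 51.2 m
Maximum height = 64.0 + 51.2 = 115 m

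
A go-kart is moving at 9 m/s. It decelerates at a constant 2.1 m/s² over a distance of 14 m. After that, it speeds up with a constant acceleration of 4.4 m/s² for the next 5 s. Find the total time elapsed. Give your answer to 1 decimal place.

7.0 s

Phase 1 (decelerating): v₀ = 9.00 m/s, a = -2.1 m/s².
v² = v₀² + 2aΔx = 9.00² + 2·-2.1·14 = 22.2 → v = 4.71 m/s
t = (v − v₀)/a = (4.71 − 9.00)/-2.1 = 2.04 s

Phase 2 (accelerating): v₀ = 4.71 m/s, a = 4.4 m/s².
v = v₀ + at = 4.71 + (4.4)(5) = 26.7 m/s
Δx = v₀t + ½at² = 4.71·5 + 0.5·4.4·5² = 78.6 m
Total time = 2.04 + 5.00 = 7.04 s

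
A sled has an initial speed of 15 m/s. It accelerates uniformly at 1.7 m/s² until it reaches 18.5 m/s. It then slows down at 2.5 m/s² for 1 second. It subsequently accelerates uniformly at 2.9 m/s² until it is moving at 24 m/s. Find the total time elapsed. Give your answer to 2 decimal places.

5.82 s

Phase 1 (accelerating): v₀ = 15.0 m/s, a = 1.7 m/s².
v = v₀ + at → t = (18.5 − 15.0) / 1.7 = 2.06 s
v² = v₀² + 2aΔx → Δx = (18.5² − 15.0²)/(2·1.7) = 34.5 m

Phase 2 (decelerating): v₀ = 18.5 m/s, a = -2.5 m/s².
v = v₀ + at = 18.5 + (-2.5)(1) = 16.0 m/s
Δx = v₀t + ½at² = 18.5·1 + 0.5·-2.5·1² = 17.2 m

Phase 3 (accelerating): v₀ = 16.0 m/s, a = 2.9 m/s².
v = v₀ + at → t = (24 − 16.0) / 2.9 = 2.76 s
v² = v₀² + 2aΔx → Δx = (24² − 16.0²)/(2·2.9) = 55.2 m
Total time = 2.06 + 1.00 + 2.76 = 5.82 s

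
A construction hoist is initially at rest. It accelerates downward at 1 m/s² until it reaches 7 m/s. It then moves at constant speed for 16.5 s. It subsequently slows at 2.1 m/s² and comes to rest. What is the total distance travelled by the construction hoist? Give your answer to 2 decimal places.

151.67 m

Phase 1 (accelerating): v₀ = 0 m/s, a = 1 m/s².
v = v₀ + at → t = (7 − 0) / 1 = 7.00 s
v² = v₀² + 2aΔx → Δx = (7² − 0²)/(2·1) = 24.5 m

Phase 2 (constant speed): v₀ = 7.00 m/s, a = 0 m/s².
v = v₀ + at = 7.00 + (0)(16.5) = 7.00 m/s
Δx = v₀t + ½at² = 7.00·16.5 + 0.5·0·16.5² = 116 m

Phase 3 (decelerating): v₀ = 7.00 m/s, a = -2.1 m/s².
v = v₀ + at → t = (0 − 7.00) / -2.1 = 3.33 s
v² = v₀² + 2aΔx → Δx = (0² − 7.00²)/(2·-2.1) = 11.7 m
Total distance = 24.5 + 116 + 11.7 = 152 m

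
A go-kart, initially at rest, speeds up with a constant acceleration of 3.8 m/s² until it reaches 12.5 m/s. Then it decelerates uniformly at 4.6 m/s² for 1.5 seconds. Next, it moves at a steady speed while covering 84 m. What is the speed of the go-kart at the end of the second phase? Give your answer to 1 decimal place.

5.6 m/s

Phase 1 (accelerating): v₀ = 0 m/s, a = 3.8 m/s².
v = v₀ + at → t = (12.5 − 0) / 3.8 = 3.29 s
v² = v₀² + 2aΔx → Δx = (12.5² − 0²)/(2·3.8) = 20.6 m

Phase 2 (decelerating): v₀ = 12.5 m/s, a = -4.6 m/s².
v = v₀ + at = 12.5 + (-4.6)(1.5) = 5.60 m/s
Δx = v₀t + ½at² = 12.5·1.5 + 0.5·-4.6·1.5² = 13.6 m
Speed at end of phase 2 = 5.60 m/s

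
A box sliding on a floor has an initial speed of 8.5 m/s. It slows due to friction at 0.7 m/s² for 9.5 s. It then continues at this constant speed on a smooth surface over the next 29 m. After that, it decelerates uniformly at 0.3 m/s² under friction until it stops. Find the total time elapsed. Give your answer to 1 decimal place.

31.3 s

Phase 1 (decelerating): v₀ = 8.50 m/s, a = -0.7 m/s².
v = v₀ + at = 8.50 + (-0.7)(9.5) = 1.85 m/s
Δx = v₀t + ½at² = 8.50·9.5 + 0.5·-0.7·9.5² = 49.2 m

Phase 2 (constant speed): v₀ = 1.85 m/s, a = 0 m/s².
Constant speed: t = d/v = 29/1.85 = 15.7 s

Phase 3 (decelerating): v₀ = 1.85 m/s, a = -0.3 m/s².
v = v₀ + at → t = (0 − 1.85) / -0.3 = 6.17 s
v² = v₀² + 2aΔx → Δx = (0² − 1.85²)/(2·-0.3) = 5.70 m
Total time = 9.50 + 15.7 + 6.17 = 31.3 s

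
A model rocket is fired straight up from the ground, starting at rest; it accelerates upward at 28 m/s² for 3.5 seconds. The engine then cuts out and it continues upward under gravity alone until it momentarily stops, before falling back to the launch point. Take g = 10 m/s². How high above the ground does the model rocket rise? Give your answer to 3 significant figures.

652 m

Phase 1 (powered ascent): v₀ = 0 m/s, a = 28 m/s².
v = v₀ + at = 0 + (28)(3.5) = 98.0 m/s
Δx = v₀t + ½at² = 0·3.5 + 0.5·28·3.5² = 172 m

Phase 2 (coasting upward): v₀ = 98.0 m/s, a = -10 m/s².
v = v₀ + at → t = (0 − 98.0) / -10 = 9.80 s
v² = v₀² + 2aΔx → Δx = (0² − 98.0²)/(2·-10) = 480 m
Maximum height = 172 + 480 = 652 m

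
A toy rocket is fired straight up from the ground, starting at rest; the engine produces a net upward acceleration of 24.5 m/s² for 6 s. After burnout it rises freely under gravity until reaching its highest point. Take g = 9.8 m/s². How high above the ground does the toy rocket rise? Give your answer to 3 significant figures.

Phase 1 (powered ascent): v₀ = 0 m/s, a = 24.5 m/s².
v = v₀ + at = 0 + (24.5)(6) = 147 m/s
Δx = v₀t + ½at² = 0·6 + 0.5·24.5·6² = 441 m

Phase 2 (coasting upward): v₀ = 147 m/s, a = -9.8 m/s².
v = v₀ + at → t = (0 − 147) / -9.8 = 15.0 s
v² = v₀² + 2aΔx → Δx = (0² − 147²)/(2·-9.8) = 1100 m
Maximum height = 441 + 1100 = 1540 m

1540 m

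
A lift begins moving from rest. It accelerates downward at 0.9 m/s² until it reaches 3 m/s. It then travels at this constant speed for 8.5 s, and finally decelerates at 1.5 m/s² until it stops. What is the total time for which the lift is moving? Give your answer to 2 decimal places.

13.83 s

Phase 1 (accelerating): v₀ = 0 m/s, a = 0.9 m/s².
v = v₀ + at → t = (3 − 0) / 0.9 = 3.33 s
v² = v₀² + 2aΔx → Δx = (3² − 0²)/(2·0.9) = 5.00 m

Phase 2 (constant speed): v₀ = 3.00 m/s, a = 0 m/s².
v = v₀ + at = 3.00 + (0)(8.5) = 3.00 m/s
Δx = v₀t + ½at² = 3.00·8.5 + 0.5·0·8.5² = 25.5 m

Phase 3 (decelerating): v₀ = 3.00 m/s, a = -1.5 m/s².
v = v₀ + at → t = (0 − 3.00) / -1.5 = 2.00 s
v² = v₀² + 2aΔx → Δx = (0² − 3.00²)/(2·-1.5) = 3.00 m
Total time = 3.33 + 8.50 + 2.00 = 13.8 s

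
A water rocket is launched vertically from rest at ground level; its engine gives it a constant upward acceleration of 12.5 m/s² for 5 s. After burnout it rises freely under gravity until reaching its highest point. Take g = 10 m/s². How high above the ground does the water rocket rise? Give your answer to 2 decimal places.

Phase 1 (powered ascent): v₀ = 0 m/s, a = 12.5 m/s².
v = v₀ + at = 0 + (12.5)(5) = 62.5 m/s
Δx = v₀t + ½at² = 0·5 + 0.5·12.5·5² = 156 m

Phase 2 (coasting upward): v₀ = 62.5 m/s, a = -10 m/s².
v = v₀ + at → t = (0 − 62.5) / -10 = 6.25 s
v² = v₀² + 2aΔx → Δx = (0² − 62.5²)/(2·-10) = 195 m
Maximum height = 156 + 195 = 352 m

351.56 m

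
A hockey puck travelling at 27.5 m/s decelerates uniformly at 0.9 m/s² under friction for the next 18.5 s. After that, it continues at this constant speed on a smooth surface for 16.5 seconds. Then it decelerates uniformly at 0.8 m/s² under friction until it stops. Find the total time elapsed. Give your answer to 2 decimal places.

48.56 s

Phase 1 (decelerating): v₀ = 27.5 m/s, a = -0.9 m/s².
v = v₀ + at = 27.5 + (-0.9)(18.5) = 10.8 m/s
Δx = v₀t + ½at² = 27.5·18.5 + 0.5·-0.9·18.5² = 355 m

Phase 2 (constant speed): v₀ = 10.8 m/s, a = 0 m/s².
v = v₀ + at = 10.8 + (0)(16.5) = 10.8 m/s
Δx = v₀t + ½at² = 10.8·16.5 + 0.5·0·16.5² = 179 m

Phase 3 (decelerating): v₀ = 10.8 m/s, a = -0.8 m/s².
v = v₀ + at → t = (0 − 10.8) / -0.8 = 13.6 s
v² = v₀² + 2aΔx → Δx = (0² − 10.8²)/(2·-0.8) = 73.6 m
Total time = 18.5 + 16.5 + 13.6 = 48.6 s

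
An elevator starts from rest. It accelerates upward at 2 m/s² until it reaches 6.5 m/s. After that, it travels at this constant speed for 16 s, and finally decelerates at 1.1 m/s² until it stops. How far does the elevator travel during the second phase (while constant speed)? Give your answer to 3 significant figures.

Phase 1 (accelerating): v₀ = 0 m/s, a = 2 m/s².
v = v₀ + at → t = (6.5 − 0) / 2 = 3.25 s
v² = v₀² + 2aΔx → Δx = (6.5² − 0²)/(2·2) = 10.6 m

Phase 2 (constant speed): v₀ = 6.50 m/s, a = 0 m/s².
v = v₀ + at = 6.50 + (0)(16) = 6.50 m/s
Δx = v₀t + ½at² = 6.50·16 + 0.5·0·16² = 104 m
Distance in phase 2 = 104 m

104 m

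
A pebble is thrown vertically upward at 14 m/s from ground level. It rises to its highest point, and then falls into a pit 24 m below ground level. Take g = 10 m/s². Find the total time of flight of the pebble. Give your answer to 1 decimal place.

4.0 s

Phase 1 (rising): v₀ = 14.0 m/s, a = -10 m/s².
v = v₀ + at → t = (0 − 14.0) / -10 = 1.40 s
v² = v₀² + 2aΔx → Δx = (0² − 14.0²)/(2·-10) = 9.80 m

Phase 2 (falling): v₀ = 0 m/s, a = -10 m/s².
Falls 33.8 m from rest: t = √(2·33.8/10) = 2.60 s; v = g·t = 26.0 m/s.
Total time = 1.40 + 2.60 = 4.00 s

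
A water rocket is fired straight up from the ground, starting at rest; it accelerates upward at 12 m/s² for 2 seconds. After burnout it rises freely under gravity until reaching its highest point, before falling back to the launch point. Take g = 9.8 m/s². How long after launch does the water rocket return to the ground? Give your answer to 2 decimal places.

Phase 1 (powered ascent): v₀ = 0 m/s, a = 12 m/s².
v = v₀ + at = 0 + (12)(2) = 24.0 m/s
Δx = v₀t + ½at² = 0·2 + 0.5·12·2² = 24.0 m

Phase 2 (coasting upward): v₀ = 24.0 m/s, a = -9.8 m/s².
v = v₀ + at → t = (0 − 24.0) / -9.8 = 2.45 s
v² = v₀² + 2aΔx → Δx = (0² − 24.0²)/(2·-9.8) = 29.4 m

Phase 3 (free fall): v₀ = 0 m/s, a = -9.8 m/s².
Falls 53.4 m from rest: t = √(2·53.4/9.8) = 3.30 s; v = g·t = 32.3 m/s.
Total time = 2.00 + 2.45 + 3.30 = 7.75 s

7.75 s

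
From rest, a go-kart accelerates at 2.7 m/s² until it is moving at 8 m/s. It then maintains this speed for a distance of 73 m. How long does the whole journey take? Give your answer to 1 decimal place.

12.1 s

Phase 1 (accelerating): v₀ = 0 m/s, a = 2.7 m/s².
v = v₀ + at → t = (8 − 0) / 2.7 = 2.96 s
v² = v₀² + 2aΔx → Δx = (8² − 0²)/(2·2.7) = 11.9 m

Phase 2 (constant speed): v₀ = 8.00 m/s, a = 0 m/s².
Constant speed: t = d/v = 73/8.00 = 9.12 s
Total time = 2.96 + 9.12 = 12.1 s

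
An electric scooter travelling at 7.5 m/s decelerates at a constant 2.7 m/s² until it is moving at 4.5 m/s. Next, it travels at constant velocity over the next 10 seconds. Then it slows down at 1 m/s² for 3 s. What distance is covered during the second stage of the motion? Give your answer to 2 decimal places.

Phase 1 (decelerating): v₀ = 7.50 m/s, a = -2.7 m/s².
v = v₀ + at → t = (4.5 − 7.50) / -2.7 = 1.11 s
v² = v₀² + 2aΔx → Δx = (4.5² − 7.50²)/(2·-2.7) = 6.67 m

Phase 2 (constant speed): v₀ = 4.50 m/s, a = 0 m/s².
v = v₀ + at = 4.50 + (0)(10) = 4.50 m/s
Δx = v₀t + ½at² = 4.50·10 + 0.5·0·10² = 45.0 m
Distance in phase 2 = 45.0 m

45.00 m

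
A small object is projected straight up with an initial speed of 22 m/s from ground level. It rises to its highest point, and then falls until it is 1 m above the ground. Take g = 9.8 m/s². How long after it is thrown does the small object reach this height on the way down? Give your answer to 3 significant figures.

4.44 s

Phase 1 (rising): v₀ = 22.0 m/s, a = -9.8 m/s².
v = v₀ + at → t = (0 − 22.0) / -9.8 = 2.24 s
v² = v₀² + 2aΔx → Δx = (0² − 22.0²)/(2·-9.8) = 24.7 m

Phase 2 (falling): v₀ = 0 m/s, a = -9.8 m/s².
Falls 23.7 m from rest: t = √(2·23.7/9.8) = 2.20 s; v = g·t = 21.5 m/s.
Total time = 2.24 + 2.20 = 4.44 s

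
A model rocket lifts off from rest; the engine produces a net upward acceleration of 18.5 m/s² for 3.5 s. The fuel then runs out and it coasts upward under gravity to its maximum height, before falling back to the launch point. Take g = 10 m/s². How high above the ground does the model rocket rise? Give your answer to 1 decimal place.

322.9 m

Phase 1 (powered ascent): v₀ = 0 m/s, a = 18.5 m/s².
v = v₀ + at = 0 + (18.5)(3.5) = 64.8 m/s
Δx = v₀t + ½at² = 0·3.5 + 0.5·18.5·3.5² = 113 m

Phase 2 (coasting upward): v₀ = 64.8 m/s, a = -10 m/s².
v = v₀ + at → t = (0 − 64.8) / -10 = 6.47 s
v² = v₀² + 2aΔx → Δx = (0² − 64.8²)/(2·-10) = 210 m
Maximum height = 113 + 210 = 323 m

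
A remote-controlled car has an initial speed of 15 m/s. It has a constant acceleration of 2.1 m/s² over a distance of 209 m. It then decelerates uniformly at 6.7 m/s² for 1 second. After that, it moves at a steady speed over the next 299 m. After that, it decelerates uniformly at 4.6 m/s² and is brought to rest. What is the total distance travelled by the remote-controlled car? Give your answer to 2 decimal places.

614.24 m

Phase 1 (accelerating): v₀ = 15.0 m/s, a = 2.1 m/s².
v² = v₀² + 2aΔx = 15.0² + 2·2.1·209 = 1100 → v = 33.2 m/s
t = (v − v₀)/a = (33.2 − 15.0)/2.1 = 8.67 s

Phase 2 (decelerating): v₀ = 33.2 m/s, a = -6.7 m/s².
v = v₀ + at = 33.2 + (-6.7)(1) = 26.5 m/s
Δx = v₀t + ½at² = 33.2·1 + 0.5·-6.7·1² = 29.9 m

Phase 3 (constant speed): v₀ = 26.5 m/s, a = 0 m/s².
Constant speed: t = d/v = 299/26.5 = 11.3 s

Phase 4 (decelerating): v₀ = 26.5 m/s, a = -4.6 m/s².
v = v₀ + at → t = (0 − 26.5) / -4.6 = 5.76 s
v² = v₀² + 2aΔx → Δx = (0² − 26.5²)/(2·-4.6) = 76.4 m
Total distance = 209 + 29.9 + 299 + 76.4 = 614 m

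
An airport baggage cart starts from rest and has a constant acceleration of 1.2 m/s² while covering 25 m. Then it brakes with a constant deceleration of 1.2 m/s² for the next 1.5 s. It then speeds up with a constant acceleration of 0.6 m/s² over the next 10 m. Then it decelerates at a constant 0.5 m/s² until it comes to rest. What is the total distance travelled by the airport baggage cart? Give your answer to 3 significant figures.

Phase 1 (accelerating): v₀ = 0 m/s, a = 1.2 m/s².
v² = v₀² + 2aΔx = 0² + 2·1.2·25 = 60.0 → v = 7.75 m/s
t = (v − v₀)/a = (7.75 − 0)/1.2 = 6.45 s

Phase 2 (decelerating): v₀ = 7.75 m/s, a = -1.2 m/s².
v = v₀ + at = 7.75 + (-1.2)(1.5) = 5.95 m/s
Δx = v₀t + ½at² = 7.75·1.5 + 0.5·-1.2·1.5² = 10.3 m

Phase 3 (accelerating): v₀ = 5.95 m/s, a = 0.6 m/s².
v² = v₀² + 2aΔx = 5.95² + 2·0.6·10 = 47.4 → v = 6.88 m/s
t = (v − v₀)/a = (6.88 − 5.95)/0.6 = 1.56 s

Phase 4 (decelerating): v₀ = 6.88 m/s, a = -0.5 m/s².
v = v₀ + at → t = (0 − 6.88) / -0.5 = 13.8 s
v² = v₀² + 2aΔx → Δx = (0² − 6.88²)/(2·-0.5) = 47.4 m
Total distance = 25.0 + 10.3 + 10.0 + 47.4 = 92.6 m

92.6 m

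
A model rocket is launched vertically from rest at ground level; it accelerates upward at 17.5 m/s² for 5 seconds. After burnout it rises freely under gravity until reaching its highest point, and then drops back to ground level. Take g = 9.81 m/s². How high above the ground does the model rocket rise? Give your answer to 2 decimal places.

608.98 m

Phase 1 (powered ascent): v₀ = 0 m/s, a = 17.5 m/s².
v = v₀ + at = 0 + (17.5)(5) = 87.5 m/s
Δx = v₀t + ½at² = 0·5 + 0.5·17.5·5² = 219 m

Phase 2 (coasting upward): v₀ = 87.5 m/s, a = -9.81 m/s².
v = v₀ + at → t = (0 − 87.5) / -9.81 = 8.92 s
v² = v₀² + 2aΔx → Δx = (0² − 87.5²)/(2·-9.81) = 390 m
Maximum height = 219 + 390 = 609 m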